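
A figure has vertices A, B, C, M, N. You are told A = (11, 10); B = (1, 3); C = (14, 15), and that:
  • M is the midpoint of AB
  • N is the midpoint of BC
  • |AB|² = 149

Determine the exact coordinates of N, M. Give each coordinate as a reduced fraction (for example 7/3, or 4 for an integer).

N = (15/2, 9)
M = (6, 13/2)

1. M_x = 6  [2·M = A+B = (11, 10)+(1, 3)]
2. M_y = 13/2  [2·M = A+B = (11, 10)+(1, 3)]
   so M = (6, 13/2)
3. N_x = 15/2  [2·N = B+C = (1, 3)+(14, 15)]
4. N_y = 9  [2·N = B+C = (1, 3)+(14, 15)]
   so N = (15/2, 9)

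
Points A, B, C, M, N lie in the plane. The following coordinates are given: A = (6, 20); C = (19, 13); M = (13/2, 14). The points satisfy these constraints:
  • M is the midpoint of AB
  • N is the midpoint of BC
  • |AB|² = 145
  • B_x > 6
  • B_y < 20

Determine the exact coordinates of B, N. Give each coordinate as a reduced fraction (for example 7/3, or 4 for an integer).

B = (7, 8)
N = (13, 21/2)

1. B_x = 7  [B = 2·M−A = 2·(13/2, 14)−(6, 20)]
2. B_y = 8  [B = 2·M−A = 2·(13/2, 14)−(6, 20)]
   so B = (7, 8)
3. N_x = 13  [2·N = B+C = (7, 8)+(19, 13)]
4. N_y = 21/2  [2·N = B+C = (7, 8)+(19, 13)]
   so N = (13, 21/2)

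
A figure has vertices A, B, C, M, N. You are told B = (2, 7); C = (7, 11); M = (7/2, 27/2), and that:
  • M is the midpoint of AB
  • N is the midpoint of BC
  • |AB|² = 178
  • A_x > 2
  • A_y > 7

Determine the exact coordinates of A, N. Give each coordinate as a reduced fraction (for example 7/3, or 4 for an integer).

A = (5, 20)
N = (9/2, 9)

1. A_x = 5  [A = 2·M−B = 2·(7/2, 27/2)−(2, 7)]
2. A_y = 20  [A = 2·M−B = 2·(7/2, 27/2)−(2, 7)]
   so A = (5, 20)
3. N_x = 9/2  [2·N = B+C = (2, 7)+(7, 11)]
4. N_y = 9  [2·N = B+C = (2, 7)+(7, 11)]
   so N = (9/2, 9)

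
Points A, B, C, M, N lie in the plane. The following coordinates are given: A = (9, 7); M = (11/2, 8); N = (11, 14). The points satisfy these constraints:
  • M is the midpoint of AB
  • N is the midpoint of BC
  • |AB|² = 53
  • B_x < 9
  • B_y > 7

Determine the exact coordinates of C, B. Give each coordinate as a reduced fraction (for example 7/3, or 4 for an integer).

1. B_x = 2  [B = 2·M−A = 2·(11/2, 8)−(9, 7)]
2. B_y = 9  [B = 2·M−A = 2·(11/2, 8)−(9, 7)]
   so B = (2, 9)
3. C_x = 20  [C = 2·N−B = 2·(11, 14)−(2, 9)]
4. C_y = 19  [C = 2·N−B = 2·(11, 14)−(2, 9)]
   so C = (20, 19)

C = (20, 19)
B = (2, 9)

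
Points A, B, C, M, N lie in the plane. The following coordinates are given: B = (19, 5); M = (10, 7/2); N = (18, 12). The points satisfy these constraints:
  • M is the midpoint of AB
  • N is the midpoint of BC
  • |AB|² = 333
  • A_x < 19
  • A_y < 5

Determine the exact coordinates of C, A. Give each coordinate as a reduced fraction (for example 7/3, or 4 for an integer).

1. A_x = 1  [A = 2·M−B = 2·(10, 7/2)−(19, 5)]
2. A_y = 2  [A = 2·M−B = 2·(10, 7/2)−(19, 5)]
   so A = (1, 2)
3. C_x = 17  [C = 2·N−B = 2·(18, 12)−(19, 5)]
4. C_y = 19  [C = 2·N−B = 2·(18, 12)−(19, 5)]
   so C = (17, 19)

C = (17, 19)
A = (1, 2)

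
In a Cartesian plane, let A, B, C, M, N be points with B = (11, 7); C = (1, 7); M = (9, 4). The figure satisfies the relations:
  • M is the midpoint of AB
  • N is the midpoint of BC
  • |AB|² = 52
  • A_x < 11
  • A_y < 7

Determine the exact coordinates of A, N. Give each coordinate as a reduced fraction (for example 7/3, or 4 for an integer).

1. A_x = 7  [A = 2·M−B = 2·(9, 4)−(11, 7)]
2. A_y = 1  [A = 2·M−B = 2·(9, 4)−(11, 7)]
   so A = (7, 1)
3. N_x = 6  [2·N = B+C = (11, 7)+(1, 7)]
4. N_y = 7  [2·N = B+C = (11, 7)+(1, 7)]
   so N = (6, 7)

A = (7, 1)
N = (6, 7)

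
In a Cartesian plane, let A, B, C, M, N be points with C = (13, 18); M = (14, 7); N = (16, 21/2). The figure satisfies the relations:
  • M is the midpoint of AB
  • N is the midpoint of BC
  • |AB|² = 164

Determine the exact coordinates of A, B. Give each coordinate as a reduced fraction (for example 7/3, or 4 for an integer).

A = (9, 11)
B = (19, 3)

1. B_x = 19  [B = 2·N−C = 2·(16, 21/2)−(13, 18)]
2. B_y = 3  [B = 2·N−C = 2·(16, 21/2)−(13, 18)]
   so B = (19, 3)
3. A_x = 9  [A = 2·M−B = 2·(14, 7)−(19, 3)]
4. A_y = 11  [A = 2·M−B = 2·(14, 7)−(19, 3)]
   so A = (9, 11)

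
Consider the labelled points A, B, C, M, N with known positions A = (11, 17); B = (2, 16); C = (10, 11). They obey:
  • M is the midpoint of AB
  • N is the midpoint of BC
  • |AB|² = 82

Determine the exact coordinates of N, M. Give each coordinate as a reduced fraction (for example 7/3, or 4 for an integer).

N = (6, 27/2)
M = (13/2, 33/2)

1. M_x = 13/2  [2·M = A+B = (11, 17)+(2, 16)]
2. M_y = 33/2  [2·M = A+B = (11, 17)+(2, 16)]
   so M = (13/2, 33/2)
3. N_x = 6  [2·N = B+C = (2, 16)+(10, 11)]
4. N_y = 27/2  [2·N = B+C = (2, 16)+(10, 11)]
   so N = (6, 27/2)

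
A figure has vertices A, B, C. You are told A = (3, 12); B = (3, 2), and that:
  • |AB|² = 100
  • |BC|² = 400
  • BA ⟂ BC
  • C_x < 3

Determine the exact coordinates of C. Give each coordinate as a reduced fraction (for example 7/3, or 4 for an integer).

C = (-17, 2)

1. C_x = -17  [[BA ⟂ BC ⇒ 10y-20=0] ∩ [|C−(3, 2)|²=400]]
2. C_y = 2  [[BA ⟂ BC ⇒ 10y-20=0] ∩ [|C−(3, 2)|²=400]]
   so C = (-17, 2)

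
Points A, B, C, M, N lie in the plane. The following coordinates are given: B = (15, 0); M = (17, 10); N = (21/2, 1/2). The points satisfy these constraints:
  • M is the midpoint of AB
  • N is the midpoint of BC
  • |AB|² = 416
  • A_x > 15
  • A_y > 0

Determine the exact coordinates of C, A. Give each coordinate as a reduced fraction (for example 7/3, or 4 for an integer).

C = (6, 1)
A = (19, 20)

1. A_x = 19  [A = 2·M−B = 2·(17, 10)−(15, 0)]
2. A_y = 20  [A = 2·M−B = 2·(17, 10)−(15, 0)]
   so A = (19, 20)
3. C_x = 6  [C = 2·N−B = 2·(21/2, 1/2)−(15, 0)]
4. C_y = 1  [C = 2·N−B = 2·(21/2, 1/2)−(15, 0)]
   so C = (6, 1)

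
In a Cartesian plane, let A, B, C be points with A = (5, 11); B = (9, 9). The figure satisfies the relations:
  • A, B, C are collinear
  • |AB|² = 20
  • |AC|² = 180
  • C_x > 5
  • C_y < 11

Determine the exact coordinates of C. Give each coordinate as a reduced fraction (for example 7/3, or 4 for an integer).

C = (17, 5)

1. C_x = 17  [[A, B, C are collinear ⇒ 2x+4y-54=0] ∩ [|C−(5, 11)|²=180]]
2. C_y = 5  [[A, B, C are collinear ⇒ 2x+4y-54=0] ∩ [|C−(5, 11)|²=180]]
   so C = (17, 5)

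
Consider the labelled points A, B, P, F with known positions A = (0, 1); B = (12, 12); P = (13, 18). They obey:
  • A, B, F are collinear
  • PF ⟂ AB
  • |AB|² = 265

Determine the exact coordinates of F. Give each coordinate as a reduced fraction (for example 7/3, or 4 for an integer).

1. F_x = 4116/265  [[A, B, F are collinear ⇒ -11x+12y-12=0] ∩ [PF ⟂ AB ⇒ 12x+11y-354=0]]
2. F_y = 4038/265  [[A, B, F are collinear ⇒ -11x+12y-12=0] ∩ [PF ⟂ AB ⇒ 12x+11y-354=0]]
   so F = (4116/265, 4038/265)

F = (4116/265, 4038/265)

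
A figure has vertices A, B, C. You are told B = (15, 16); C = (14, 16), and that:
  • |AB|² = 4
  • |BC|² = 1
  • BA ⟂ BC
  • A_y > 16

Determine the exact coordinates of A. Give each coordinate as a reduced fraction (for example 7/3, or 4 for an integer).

A = (15, 18)

1. A_x = 15  [[BA ⟂ BC ⇒ -1x+15=0] ∩ [|A−(15, 16)|²=4]]
2. A_y = 18  [[BA ⟂ BC ⇒ -1x+15=0] ∩ [|A−(15, 16)|²=4]]
   so A = (15, 18)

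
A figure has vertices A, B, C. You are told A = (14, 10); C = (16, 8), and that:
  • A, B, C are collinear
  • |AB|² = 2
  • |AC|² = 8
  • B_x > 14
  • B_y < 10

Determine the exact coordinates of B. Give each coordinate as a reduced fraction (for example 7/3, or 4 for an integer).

1. B_x = 15  [[A, B, C are collinear ⇒ -2x-2y+48=0] ∩ [|B−(14, 10)|²=2]]
2. B_y = 9  [[A, B, C are collinear ⇒ -2x-2y+48=0] ∩ [|B−(14, 10)|²=2]]
   so B = (15, 9)

B = (15, 9)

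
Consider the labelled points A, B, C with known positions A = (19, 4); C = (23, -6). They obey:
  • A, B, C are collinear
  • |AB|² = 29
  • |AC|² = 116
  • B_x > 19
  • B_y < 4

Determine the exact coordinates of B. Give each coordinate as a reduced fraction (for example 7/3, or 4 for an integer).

B = (21, -1)

1. B_x = 21  [[A, B, C are collinear ⇒ -10x-4y+206=0] ∩ [|B−(19, 4)|²=29]]
2. B_y = -1  [[A, B, C are collinear ⇒ -10x-4y+206=0] ∩ [|B−(19, 4)|²=29]]
   so B = (21, -1)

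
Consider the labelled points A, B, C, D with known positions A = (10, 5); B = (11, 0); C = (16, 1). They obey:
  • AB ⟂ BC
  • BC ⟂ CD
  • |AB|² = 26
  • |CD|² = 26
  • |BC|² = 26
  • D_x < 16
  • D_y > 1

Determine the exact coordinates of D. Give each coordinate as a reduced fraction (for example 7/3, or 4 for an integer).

1. D_x = 15  [[BC ⟂ CD ⇒ 5x+1y-81=0] ∩ [|D−(16, 1)|²=26]]
2. D_y = 6  [[BC ⟂ CD ⇒ 5x+1y-81=0] ∩ [|D−(16, 1)|²=26]]
   so D = (15, 6)

D = (15, 6)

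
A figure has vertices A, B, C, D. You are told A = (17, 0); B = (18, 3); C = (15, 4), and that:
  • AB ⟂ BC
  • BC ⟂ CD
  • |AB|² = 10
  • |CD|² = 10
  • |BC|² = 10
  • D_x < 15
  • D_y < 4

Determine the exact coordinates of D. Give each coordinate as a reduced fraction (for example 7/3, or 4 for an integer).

1. D_x = 14  [[BC ⟂ CD ⇒ -3x+1y+41=0] ∩ [|D−(15, 4)|²=10]]
2. D_y = 1  [[BC ⟂ CD ⇒ -3x+1y+41=0] ∩ [|D−(15, 4)|²=10]]
   so D = (14, 1)

D = (14, 1)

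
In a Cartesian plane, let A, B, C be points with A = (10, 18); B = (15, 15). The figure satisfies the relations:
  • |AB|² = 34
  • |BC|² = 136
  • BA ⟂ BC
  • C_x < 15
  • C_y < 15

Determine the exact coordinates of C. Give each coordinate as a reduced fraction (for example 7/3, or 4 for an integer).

1. C_x = 9  [[BA ⟂ BC ⇒ -5x+3y+30=0] ∩ [|C−(15, 15)|²=136]]
2. C_y = 5  [[BA ⟂ BC ⇒ -5x+3y+30=0] ∩ [|C−(15, 15)|²=136]]
   so C = (9, 5)

C = (9, 5)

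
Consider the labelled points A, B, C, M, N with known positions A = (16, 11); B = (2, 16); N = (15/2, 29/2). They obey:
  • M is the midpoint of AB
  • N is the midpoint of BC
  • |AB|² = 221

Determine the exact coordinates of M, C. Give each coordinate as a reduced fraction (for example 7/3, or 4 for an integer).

1. M_x = 9  [2·M = A+B = (16, 11)+(2, 16)]
2. M_y = 27/2  [2·M = A+B = (16, 11)+(2, 16)]
   so M = (9, 27/2)
3. C_x = 13  [C = 2·N−B = 2·(15/2, 29/2)−(2, 16)]
4. C_y = 13  [C = 2·N−B = 2·(15/2, 29/2)−(2, 16)]
   so C = (13, 13)

M = (9, 27/2)
C = (13, 13)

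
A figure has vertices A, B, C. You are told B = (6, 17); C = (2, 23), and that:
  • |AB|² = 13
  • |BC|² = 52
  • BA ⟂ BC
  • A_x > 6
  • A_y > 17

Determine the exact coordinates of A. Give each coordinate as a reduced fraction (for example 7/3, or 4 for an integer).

A = (9, 19)

1. A_x = 9  [[BA ⟂ BC ⇒ -4x+6y-78=0] ∩ [|A−(6, 17)|²=13]]
2. A_y = 19  [[BA ⟂ BC ⇒ -4x+6y-78=0] ∩ [|A−(6, 17)|²=13]]
   so A = (9, 19)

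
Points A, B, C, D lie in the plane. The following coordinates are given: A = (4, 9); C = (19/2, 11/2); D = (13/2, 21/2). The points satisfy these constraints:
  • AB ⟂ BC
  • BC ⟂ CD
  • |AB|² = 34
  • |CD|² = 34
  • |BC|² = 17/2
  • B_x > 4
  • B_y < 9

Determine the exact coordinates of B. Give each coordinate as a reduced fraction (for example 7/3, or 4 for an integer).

B = (7, 4)

1. B_x = 7  [[BC ⟂ CD ⇒ 3x-5y-1=0] ∩ [|B−(4, 9)|²=34]]
2. B_y = 4  [[BC ⟂ CD ⇒ 3x-5y-1=0] ∩ [|B−(4, 9)|²=34]]
   so B = (7, 4)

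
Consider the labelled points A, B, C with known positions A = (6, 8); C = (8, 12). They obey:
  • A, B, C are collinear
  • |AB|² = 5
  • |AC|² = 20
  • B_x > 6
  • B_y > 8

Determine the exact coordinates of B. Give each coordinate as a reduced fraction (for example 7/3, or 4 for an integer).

1. B_x = 7  [[A, B, C are collinear ⇒ 4x-2y-8=0] ∩ [|B−(6, 8)|²=5]]
2. B_y = 10  [[A, B, C are collinear ⇒ 4x-2y-8=0] ∩ [|B−(6, 8)|²=5]]
   so B = (7, 10)

B = (7, 10)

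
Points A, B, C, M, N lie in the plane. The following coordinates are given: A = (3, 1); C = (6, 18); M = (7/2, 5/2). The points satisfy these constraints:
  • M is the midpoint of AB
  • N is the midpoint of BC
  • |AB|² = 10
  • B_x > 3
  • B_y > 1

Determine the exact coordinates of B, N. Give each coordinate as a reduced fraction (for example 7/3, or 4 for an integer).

B = (4, 4)
N = (5, 11)

1. B_x = 4  [B = 2·M−A = 2·(7/2, 5/2)−(3, 1)]
2. B_y = 4  [B = 2·M−A = 2·(7/2, 5/2)−(3, 1)]
   so B = (4, 4)
3. N_x = 5  [2·N = B+C = (4, 4)+(6, 18)]
4. N_y = 11  [2·N = B+C = (4, 4)+(6, 18)]
   so N = (5, 11)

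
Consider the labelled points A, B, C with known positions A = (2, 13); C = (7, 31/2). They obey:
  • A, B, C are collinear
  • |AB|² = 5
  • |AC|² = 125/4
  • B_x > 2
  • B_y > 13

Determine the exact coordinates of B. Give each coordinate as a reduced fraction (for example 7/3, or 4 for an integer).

1. B_x = 4  [[A, B, C are collinear ⇒ 5/2x-5y+60=0] ∩ [|B−(2, 13)|²=5]]
2. B_y = 14  [[A, B, C are collinear ⇒ 5/2x-5y+60=0] ∩ [|B−(2, 13)|²=5]]
   so B = (4, 14)

B = (4, 14)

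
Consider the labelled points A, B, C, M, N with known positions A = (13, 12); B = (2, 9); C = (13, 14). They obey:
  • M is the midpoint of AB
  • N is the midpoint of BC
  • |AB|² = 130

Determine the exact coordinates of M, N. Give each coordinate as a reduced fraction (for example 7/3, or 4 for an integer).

1. M_x = 15/2  [2·M = A+B = (13, 12)+(2, 9)]
2. M_y = 21/2  [2·M = A+B = (13, 12)+(2, 9)]
   so M = (15/2, 21/2)
3. N_x = 15/2  [2·N = B+C = (2, 9)+(13, 14)]
4. N_y = 23/2  [2·N = B+C = (2, 9)+(13, 14)]
   so N = (15/2, 23/2)

M = (15/2, 21/2)
N = (15/2, 23/2)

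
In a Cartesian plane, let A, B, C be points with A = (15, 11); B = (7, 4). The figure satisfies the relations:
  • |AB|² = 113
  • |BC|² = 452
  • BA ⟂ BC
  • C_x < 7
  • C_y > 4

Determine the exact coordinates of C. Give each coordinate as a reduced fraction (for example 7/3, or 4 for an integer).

C = (-7, 20)

1. C_x = -7  [[BA ⟂ BC ⇒ 8x+7y-84=0] ∩ [|C−(7, 4)|²=452]]
2. C_y = 20  [[BA ⟂ BC ⇒ 8x+7y-84=0] ∩ [|C−(7, 4)|²=452]]
   so C = (-7, 20)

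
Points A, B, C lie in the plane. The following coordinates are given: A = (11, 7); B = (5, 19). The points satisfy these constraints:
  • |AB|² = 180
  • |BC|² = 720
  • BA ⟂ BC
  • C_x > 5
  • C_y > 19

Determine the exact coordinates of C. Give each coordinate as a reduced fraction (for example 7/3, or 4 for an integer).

1. C_x = 29  [[BA ⟂ BC ⇒ 6x-12y+198=0] ∩ [|C−(5, 19)|²=720]]
2. C_y = 31  [[BA ⟂ BC ⇒ 6x-12y+198=0] ∩ [|C−(5, 19)|²=720]]
   so C = (29, 31)

C = (29, 31)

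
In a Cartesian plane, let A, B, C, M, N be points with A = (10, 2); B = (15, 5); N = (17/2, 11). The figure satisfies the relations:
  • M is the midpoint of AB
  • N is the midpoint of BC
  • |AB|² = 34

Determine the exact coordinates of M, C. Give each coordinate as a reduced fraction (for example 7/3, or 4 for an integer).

M = (25/2, 7/2)
C = (2, 17)

1. M_x = 25/2  [2·M = A+B = (10, 2)+(15, 5)]
2. M_y = 7/2  [2·M = A+B = (10, 2)+(15, 5)]
   so M = (25/2, 7/2)
3. C_x = 2  [C = 2·N−B = 2·(17/2, 11)−(15, 5)]
4. C_y = 17  [C = 2·N−B = 2·(17/2, 11)−(15, 5)]
   so C = (2, 17)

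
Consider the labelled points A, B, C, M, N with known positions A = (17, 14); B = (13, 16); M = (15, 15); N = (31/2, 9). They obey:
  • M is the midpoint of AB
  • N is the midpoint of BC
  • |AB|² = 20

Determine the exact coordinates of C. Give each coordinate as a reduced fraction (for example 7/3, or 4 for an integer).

1. C_x = 18  [C = 2·N−B = 2·(31/2, 9)−(13, 16)]
2. C_y = 2  [C = 2·N−B = 2·(31/2, 9)−(13, 16)]
   so C = (18, 2)

C = (18, 2)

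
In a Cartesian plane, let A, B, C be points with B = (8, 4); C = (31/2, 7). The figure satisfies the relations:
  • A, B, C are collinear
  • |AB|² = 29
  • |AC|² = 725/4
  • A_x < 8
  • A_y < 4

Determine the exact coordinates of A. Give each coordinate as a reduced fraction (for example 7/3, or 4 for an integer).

A = (3, 2)

1. A_x = 3  [[A, B, C are collinear ⇒ -3x+15/2y-6=0] ∩ [|A−(8, 4)|²=29]]
2. A_y = 2  [[A, B, C are collinear ⇒ -3x+15/2y-6=0] ∩ [|A−(8, 4)|²=29]]
   so A = (3, 2)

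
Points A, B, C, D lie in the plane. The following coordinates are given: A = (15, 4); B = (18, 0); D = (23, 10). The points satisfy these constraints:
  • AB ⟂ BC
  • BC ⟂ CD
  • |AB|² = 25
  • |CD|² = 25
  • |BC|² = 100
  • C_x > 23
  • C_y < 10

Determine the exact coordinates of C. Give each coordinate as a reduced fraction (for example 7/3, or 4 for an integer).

1. C_x = 26  [[AB ⟂ BC ⇒ 3x-4y-54=0] ∩ [|C−(23, 10)|²=25]]
2. C_y = 6  [[AB ⟂ BC ⇒ 3x-4y-54=0] ∩ [|C−(23, 10)|²=25]]
   so C = (26, 6)

C = (26, 6)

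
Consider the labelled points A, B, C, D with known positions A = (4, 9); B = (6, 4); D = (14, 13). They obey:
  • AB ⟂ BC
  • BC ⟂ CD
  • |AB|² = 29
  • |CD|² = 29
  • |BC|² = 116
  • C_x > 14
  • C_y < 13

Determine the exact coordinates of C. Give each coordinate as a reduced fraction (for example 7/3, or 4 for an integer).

C = (16, 8)

1. C_x = 16  [[AB ⟂ BC ⇒ 2x-5y+8=0] ∩ [|C−(14, 13)|²=29]]
2. C_y = 8  [[AB ⟂ BC ⇒ 2x-5y+8=0] ∩ [|C−(14, 13)|²=29]]
   so C = (16, 8)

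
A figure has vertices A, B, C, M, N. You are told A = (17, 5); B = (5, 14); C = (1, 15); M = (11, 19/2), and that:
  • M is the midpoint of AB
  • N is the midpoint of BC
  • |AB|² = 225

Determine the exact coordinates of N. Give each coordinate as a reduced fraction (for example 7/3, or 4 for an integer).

N = (3, 29/2)

1. N_x = 3  [2·N = B+C = (5, 14)+(1, 15)]
2. N_y = 29/2  [2·N = B+C = (5, 14)+(1, 15)]
   so N = (3, 29/2)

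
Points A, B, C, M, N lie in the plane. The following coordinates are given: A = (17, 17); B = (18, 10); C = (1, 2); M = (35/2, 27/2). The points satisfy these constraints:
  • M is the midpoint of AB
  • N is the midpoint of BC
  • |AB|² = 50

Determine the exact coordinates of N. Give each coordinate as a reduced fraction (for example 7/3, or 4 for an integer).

N = (19/2, 6)

1. N_x = 19/2  [2·N = B+C = (18, 10)+(1, 2)]
2. N_y = 6  [2·N = B+C = (18, 10)+(1, 2)]
   so N = (19/2, 6)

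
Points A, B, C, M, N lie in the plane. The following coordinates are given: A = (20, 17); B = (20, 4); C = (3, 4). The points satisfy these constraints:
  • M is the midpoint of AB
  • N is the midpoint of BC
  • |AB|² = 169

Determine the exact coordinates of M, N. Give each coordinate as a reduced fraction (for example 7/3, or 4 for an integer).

M = (20, 21/2)
N = (23/2, 4)

1. M_x = 20  [2·M = A+B = (20, 17)+(20, 4)]
2. M_y = 21/2  [2·M = A+B = (20, 17)+(20, 4)]
   so M = (20, 21/2)
3. N_x = 23/2  [2·N = B+C = (20, 4)+(3, 4)]
4. N_y = 4  [2·N = B+C = (20, 4)+(3, 4)]
   so N = (23/2, 4)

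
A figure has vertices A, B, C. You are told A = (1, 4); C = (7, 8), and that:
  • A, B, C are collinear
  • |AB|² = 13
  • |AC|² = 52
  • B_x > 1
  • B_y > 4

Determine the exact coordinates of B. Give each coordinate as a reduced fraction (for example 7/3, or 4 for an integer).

1. B_x = 4  [[A, B, C are collinear ⇒ 4x-6y+20=0] ∩ [|B−(1, 4)|²=13]]
2. B_y = 6  [[A, B, C are collinear ⇒ 4x-6y+20=0] ∩ [|B−(1, 4)|²=13]]
   so B = (4, 6)

B = (4, 6)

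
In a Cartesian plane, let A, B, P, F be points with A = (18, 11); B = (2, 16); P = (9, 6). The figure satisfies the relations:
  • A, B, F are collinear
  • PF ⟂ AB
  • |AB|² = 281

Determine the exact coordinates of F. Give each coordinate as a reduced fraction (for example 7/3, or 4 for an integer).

F = (3154/281, 3686/281)

1. F_x = 3154/281  [[A, B, F are collinear ⇒ -5x-16y+266=0] ∩ [PF ⟂ AB ⇒ -16x+5y+114=0]]
2. F_y = 3686/281  [[A, B, F are collinear ⇒ -5x-16y+266=0] ∩ [PF ⟂ AB ⇒ -16x+5y+114=0]]
   so F = (3154/281, 3686/281)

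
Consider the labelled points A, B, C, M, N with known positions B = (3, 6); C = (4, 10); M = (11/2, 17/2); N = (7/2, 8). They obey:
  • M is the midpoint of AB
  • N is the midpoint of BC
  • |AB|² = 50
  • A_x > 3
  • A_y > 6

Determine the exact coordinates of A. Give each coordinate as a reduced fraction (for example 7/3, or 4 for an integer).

A = (8, 11)

1. A_x = 8  [A = 2·M−B = 2·(11/2, 17/2)−(3, 6)]
2. A_y = 11  [A = 2·M−B = 2·(11/2, 17/2)−(3, 6)]
   so A = (8, 11)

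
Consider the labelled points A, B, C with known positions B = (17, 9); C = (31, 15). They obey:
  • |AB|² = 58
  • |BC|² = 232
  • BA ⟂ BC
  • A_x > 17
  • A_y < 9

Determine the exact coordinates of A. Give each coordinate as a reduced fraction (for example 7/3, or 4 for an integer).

A = (20, 2)

1. A_x = 20  [[BA ⟂ BC ⇒ 14x+6y-292=0] ∩ [|A−(17, 9)|²=58]]
2. A_y = 2  [[BA ⟂ BC ⇒ 14x+6y-292=0] ∩ [|A−(17, 9)|²=58]]
   so A = (20, 2)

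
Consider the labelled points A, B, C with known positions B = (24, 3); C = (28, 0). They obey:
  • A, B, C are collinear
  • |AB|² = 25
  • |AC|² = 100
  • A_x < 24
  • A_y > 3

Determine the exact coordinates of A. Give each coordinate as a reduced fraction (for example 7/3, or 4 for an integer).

A = (20, 6)

1. A_x = 20  [[A, B, C are collinear ⇒ 3x+4y-84=0] ∩ [|A−(24, 3)|²=25]]
2. A_y = 6  [[A, B, C are collinear ⇒ 3x+4y-84=0] ∩ [|A−(24, 3)|²=25]]
   so A = (20, 6)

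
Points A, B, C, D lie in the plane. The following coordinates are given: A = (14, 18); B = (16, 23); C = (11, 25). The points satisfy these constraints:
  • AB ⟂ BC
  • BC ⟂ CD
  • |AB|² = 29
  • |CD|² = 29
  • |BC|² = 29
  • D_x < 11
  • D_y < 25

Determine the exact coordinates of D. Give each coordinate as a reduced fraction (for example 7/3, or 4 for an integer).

D = (9, 20)

1. D_x = 9  [[BC ⟂ CD ⇒ -5x+2y+5=0] ∩ [|D−(11, 25)|²=29]]
2. D_y = 20  [[BC ⟂ CD ⇒ -5x+2y+5=0] ∩ [|D−(11, 25)|²=29]]
   so D = (9, 20)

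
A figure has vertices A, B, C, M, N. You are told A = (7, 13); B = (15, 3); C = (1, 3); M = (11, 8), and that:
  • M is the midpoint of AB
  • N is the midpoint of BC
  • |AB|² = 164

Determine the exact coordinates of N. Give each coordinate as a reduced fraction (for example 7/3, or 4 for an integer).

N = (8, 3)

1. N_x = 8  [2·N = B+C = (15, 3)+(1, 3)]
2. N_y = 3  [2·N = B+C = (15, 3)+(1, 3)]
   so N = (8, 3)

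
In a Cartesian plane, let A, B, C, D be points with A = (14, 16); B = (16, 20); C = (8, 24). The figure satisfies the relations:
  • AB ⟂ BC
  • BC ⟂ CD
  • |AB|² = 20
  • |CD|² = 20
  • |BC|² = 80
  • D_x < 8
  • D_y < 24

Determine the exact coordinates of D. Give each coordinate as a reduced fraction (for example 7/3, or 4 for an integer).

D = (6, 20)

1. D_x = 6  [[BC ⟂ CD ⇒ -8x+4y-32=0] ∩ [|D−(8, 24)|²=20]]
2. D_y = 20  [[BC ⟂ CD ⇒ -8x+4y-32=0] ∩ [|D−(8, 24)|²=20]]
   so D = (6, 20)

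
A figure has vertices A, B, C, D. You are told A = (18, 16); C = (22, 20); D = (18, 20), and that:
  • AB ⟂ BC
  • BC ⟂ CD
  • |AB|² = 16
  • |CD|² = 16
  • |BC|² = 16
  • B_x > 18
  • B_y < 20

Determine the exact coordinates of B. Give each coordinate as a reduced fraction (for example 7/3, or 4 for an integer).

B = (22, 16)

1. B_x = 22  [[BC ⟂ CD ⇒ 4x-88=0] ∩ [|B−(18, 16)|²=16]]
2. B_y = 16  [[BC ⟂ CD ⇒ 4x-88=0] ∩ [|B−(18, 16)|²=16]]
   so B = (22, 16)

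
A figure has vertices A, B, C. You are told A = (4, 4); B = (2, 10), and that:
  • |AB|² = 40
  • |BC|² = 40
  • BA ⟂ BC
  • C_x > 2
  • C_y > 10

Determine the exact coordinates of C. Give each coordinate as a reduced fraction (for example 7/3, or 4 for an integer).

C = (8, 12)

1. C_x = 8  [[BA ⟂ BC ⇒ 2x-6y+56=0] ∩ [|C−(2, 10)|²=40]]
2. C_y = 12  [[BA ⟂ BC ⇒ 2x-6y+56=0] ∩ [|C−(2, 10)|²=40]]
   so C = (8, 12)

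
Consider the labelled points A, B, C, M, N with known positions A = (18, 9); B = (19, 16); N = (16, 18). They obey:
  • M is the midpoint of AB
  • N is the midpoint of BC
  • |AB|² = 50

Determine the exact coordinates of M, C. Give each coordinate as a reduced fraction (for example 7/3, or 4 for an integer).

M = (37/2, 25/2)
C = (13, 20)

1. M_x = 37/2  [2·M = A+B = (18, 9)+(19, 16)]
2. M_y = 25/2  [2·M = A+B = (18, 9)+(19, 16)]
   so M = (37/2, 25/2)
3. C_x = 13  [C = 2·N−B = 2·(16, 18)−(19, 16)]
4. C_y = 20  [C = 2·N−B = 2·(16, 18)−(19, 16)]
   so C = (13, 20)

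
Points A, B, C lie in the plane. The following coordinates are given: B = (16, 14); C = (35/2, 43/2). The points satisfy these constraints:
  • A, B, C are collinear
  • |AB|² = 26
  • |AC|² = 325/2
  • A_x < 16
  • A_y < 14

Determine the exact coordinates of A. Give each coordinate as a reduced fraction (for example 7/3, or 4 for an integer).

1. A_x = 15  [[A, B, C are collinear ⇒ -15/2x+3/2y+99=0] ∩ [|A−(16, 14)|²=26]]
2. A_y = 9  [[A, B, C are collinear ⇒ -15/2x+3/2y+99=0] ∩ [|A−(16, 14)|²=26]]
   so A = (15, 9)

A = (15, 9)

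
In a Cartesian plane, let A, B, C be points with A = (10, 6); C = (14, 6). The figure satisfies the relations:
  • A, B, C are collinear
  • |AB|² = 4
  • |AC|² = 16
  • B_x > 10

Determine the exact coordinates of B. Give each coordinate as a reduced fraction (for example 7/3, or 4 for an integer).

1. B_x = 12  [[A, B, C are collinear ⇒ -4y+24=0] ∩ [|B−(10, 6)|²=4]]
2. B_y = 6  [[A, B, C are collinear ⇒ -4y+24=0] ∩ [|B−(10, 6)|²=4]]
   so B = (12, 6)

B = (12, 6)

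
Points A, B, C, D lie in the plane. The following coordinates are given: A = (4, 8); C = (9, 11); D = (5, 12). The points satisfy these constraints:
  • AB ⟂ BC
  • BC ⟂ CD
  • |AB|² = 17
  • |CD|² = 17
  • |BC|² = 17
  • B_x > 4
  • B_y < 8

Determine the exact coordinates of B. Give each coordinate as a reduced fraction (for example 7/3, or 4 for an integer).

1. B_x = 8  [[BC ⟂ CD ⇒ 4x-1y-25=0] ∩ [|B−(4, 8)|²=17]]
2. B_y = 7  [[BC ⟂ CD ⇒ 4x-1y-25=0] ∩ [|B−(4, 8)|²=17]]
   so B = (8, 7)

B = (8, 7)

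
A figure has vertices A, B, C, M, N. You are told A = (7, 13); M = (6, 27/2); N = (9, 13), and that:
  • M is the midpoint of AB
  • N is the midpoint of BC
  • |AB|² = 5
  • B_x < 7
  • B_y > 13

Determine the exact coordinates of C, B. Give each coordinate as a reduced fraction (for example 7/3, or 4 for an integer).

C = (13, 12)
B = (5, 14)

1. B_x = 5  [B = 2·M−A = 2·(6, 27/2)−(7, 13)]
2. B_y = 14  [B = 2·M−A = 2·(6, 27/2)−(7, 13)]
   so B = (5, 14)
3. C_x = 13  [C = 2·N−B = 2·(9, 13)−(5, 14)]
4. C_y = 12  [C = 2·N−B = 2·(9, 13)−(5, 14)]
   so C = (13, 12)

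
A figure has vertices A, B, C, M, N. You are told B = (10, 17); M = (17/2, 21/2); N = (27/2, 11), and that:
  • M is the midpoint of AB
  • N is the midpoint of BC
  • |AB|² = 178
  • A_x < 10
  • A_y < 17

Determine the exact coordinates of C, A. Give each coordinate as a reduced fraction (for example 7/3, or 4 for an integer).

C = (17, 5)
A = (7, 4)

1. A_x = 7  [A = 2·M−B = 2·(17/2, 21/2)−(10, 17)]
2. A_y = 4  [A = 2·M−B = 2·(17/2, 21/2)−(10, 17)]
   so A = (7, 4)
3. C_x = 17  [C = 2·N−B = 2·(27/2, 11)−(10, 17)]
4. C_y = 5  [C = 2·N−B = 2·(27/2, 11)−(10, 17)]
   so C = (17, 5)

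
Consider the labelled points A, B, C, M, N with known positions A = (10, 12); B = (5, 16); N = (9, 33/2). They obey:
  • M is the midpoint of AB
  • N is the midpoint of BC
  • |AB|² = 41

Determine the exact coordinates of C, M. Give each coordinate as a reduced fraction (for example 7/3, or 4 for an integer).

1. M_x = 15/2  [2·M = A+B = (10, 12)+(5, 16)]
2. M_y = 14  [2·M = A+B = (10, 12)+(5, 16)]
   so M = (15/2, 14)
3. C_x = 13  [C = 2·N−B = 2·(9, 33/2)−(5, 16)]
4. C_y = 17  [C = 2·N−B = 2·(9, 33/2)−(5, 16)]
   so C = (13, 17)

C = (13, 17)
M = (15/2, 14)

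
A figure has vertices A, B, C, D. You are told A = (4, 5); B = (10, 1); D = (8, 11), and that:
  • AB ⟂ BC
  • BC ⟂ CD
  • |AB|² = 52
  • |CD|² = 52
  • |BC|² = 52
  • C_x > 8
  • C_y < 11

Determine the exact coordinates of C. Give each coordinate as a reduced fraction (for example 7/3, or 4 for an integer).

1. C_x = 14  [[AB ⟂ BC ⇒ 6x-4y-56=0] ∩ [|C−(8, 11)|²=52]]
2. C_y = 7  [[AB ⟂ BC ⇒ 6x-4y-56=0] ∩ [|C−(8, 11)|²=52]]
   so C = (14, 7)

C = (14, 7)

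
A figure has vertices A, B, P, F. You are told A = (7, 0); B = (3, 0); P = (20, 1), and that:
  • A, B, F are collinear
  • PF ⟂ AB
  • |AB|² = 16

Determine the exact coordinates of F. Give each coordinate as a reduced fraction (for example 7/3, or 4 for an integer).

F = (20, 0)

1. F_x = 20  [[A, B, F are collinear ⇒ -4y=0] ∩ [PF ⟂ AB ⇒ -4x+80=0]]
2. F_y = 0  [[A, B, F are collinear ⇒ -4y=0] ∩ [PF ⟂ AB ⇒ -4x+80=0]]
   so F = (20, 0)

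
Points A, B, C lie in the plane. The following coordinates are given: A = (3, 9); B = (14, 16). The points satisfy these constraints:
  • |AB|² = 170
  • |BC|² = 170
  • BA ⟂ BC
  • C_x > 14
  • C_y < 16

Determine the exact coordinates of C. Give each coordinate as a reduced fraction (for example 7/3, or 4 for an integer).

C = (21, 5)

1. C_x = 21  [[BA ⟂ BC ⇒ -11x-7y+266=0] ∩ [|C−(14, 16)|²=170]]
2. C_y = 5  [[BA ⟂ BC ⇒ -11x-7y+266=0] ∩ [|C−(14, 16)|²=170]]
   so C = (21, 5)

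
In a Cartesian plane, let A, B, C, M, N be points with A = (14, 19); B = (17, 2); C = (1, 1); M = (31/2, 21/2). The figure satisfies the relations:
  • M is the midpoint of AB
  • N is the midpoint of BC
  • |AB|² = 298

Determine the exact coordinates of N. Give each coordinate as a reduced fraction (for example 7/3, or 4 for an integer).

N = (9, 3/2)

1. N_x = 9  [2·N = B+C = (17, 2)+(1, 1)]
2. N_y = 3/2  [2·N = B+C = (17, 2)+(1, 1)]
   so N = (9, 3/2)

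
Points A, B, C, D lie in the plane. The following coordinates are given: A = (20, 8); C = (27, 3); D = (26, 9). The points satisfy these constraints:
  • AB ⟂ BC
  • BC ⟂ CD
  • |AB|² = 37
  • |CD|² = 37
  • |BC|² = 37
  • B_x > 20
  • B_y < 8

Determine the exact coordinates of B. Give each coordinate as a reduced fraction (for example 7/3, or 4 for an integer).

B = (21, 2)

1. B_x = 21  [[BC ⟂ CD ⇒ 1x-6y-9=0] ∩ [|B−(20, 8)|²=37]]
2. B_y = 2  [[BC ⟂ CD ⇒ 1x-6y-9=0] ∩ [|B−(20, 8)|²=37]]
   so B = (21, 2)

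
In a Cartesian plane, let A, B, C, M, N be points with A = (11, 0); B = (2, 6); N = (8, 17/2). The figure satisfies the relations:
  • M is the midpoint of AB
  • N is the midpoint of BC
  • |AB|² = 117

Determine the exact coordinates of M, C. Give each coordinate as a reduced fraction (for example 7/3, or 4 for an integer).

1. M_x = 13/2  [2·M = A+B = (11, 0)+(2, 6)]
2. M_y = 3  [2·M = A+B = (11, 0)+(2, 6)]
   so M = (13/2, 3)
3. C_x = 14  [C = 2·N−B = 2·(8, 17/2)−(2, 6)]
4. C_y = 11  [C = 2·N−B = 2·(8, 17/2)−(2, 6)]
   so C = (14, 11)

M = (13/2, 3)
C = (14, 11)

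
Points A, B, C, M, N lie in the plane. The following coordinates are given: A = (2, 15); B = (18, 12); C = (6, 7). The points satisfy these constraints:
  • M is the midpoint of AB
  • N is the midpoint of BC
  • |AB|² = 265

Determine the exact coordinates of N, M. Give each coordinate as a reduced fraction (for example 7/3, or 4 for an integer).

1. M_x = 10  [2·M = A+B = (2, 15)+(18, 12)]
2. M_y = 27/2  [2·M = A+B = (2, 15)+(18, 12)]
   so M = (10, 27/2)
3. N_x = 12  [2·N = B+C = (18, 12)+(6, 7)]
4. N_y = 19/2  [2·N = B+C = (18, 12)+(6, 7)]
   so N = (12, 19/2)

N = (12, 19/2)
M = (10, 27/2)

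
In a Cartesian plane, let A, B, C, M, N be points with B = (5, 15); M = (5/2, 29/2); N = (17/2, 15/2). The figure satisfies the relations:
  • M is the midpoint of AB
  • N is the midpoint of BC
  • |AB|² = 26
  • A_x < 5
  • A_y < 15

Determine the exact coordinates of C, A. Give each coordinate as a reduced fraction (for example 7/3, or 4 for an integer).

1. A_x = 0  [A = 2·M−B = 2·(5/2, 29/2)−(5, 15)]
2. A_y = 14  [A = 2·M−B = 2·(5/2, 29/2)−(5, 15)]
   so A = (0, 14)
3. C_x = 12  [C = 2·N−B = 2·(17/2, 15/2)−(5, 15)]
4. C_y = 0  [C = 2·N−B = 2·(17/2, 15/2)−(5, 15)]
   so C = (12, 0)

C = (12, 0)
A = (0, 14)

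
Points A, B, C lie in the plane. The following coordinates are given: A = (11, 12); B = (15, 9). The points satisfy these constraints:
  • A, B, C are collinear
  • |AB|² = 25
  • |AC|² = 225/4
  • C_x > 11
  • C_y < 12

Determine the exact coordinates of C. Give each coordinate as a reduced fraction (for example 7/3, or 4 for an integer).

C = (17, 15/2)

1. C_x = 17  [[A, B, C are collinear ⇒ 3x+4y-81=0] ∩ [|C−(11, 12)|²=225/4]]
2. C_y = 15/2  [[A, B, C are collinear ⇒ 3x+4y-81=0] ∩ [|C−(11, 12)|²=225/4]]
   so C = (17, 15/2)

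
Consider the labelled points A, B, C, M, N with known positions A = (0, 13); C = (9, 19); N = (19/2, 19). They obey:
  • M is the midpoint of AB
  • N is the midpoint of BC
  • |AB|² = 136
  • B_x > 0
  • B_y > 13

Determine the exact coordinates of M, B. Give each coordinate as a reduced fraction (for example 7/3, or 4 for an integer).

M = (5, 16)
B = (10, 19)

1. B_x = 10  [B = 2·N−C = 2·(19/2, 19)−(9, 19)]
2. B_y = 19  [B = 2·N−C = 2·(19/2, 19)−(9, 19)]
   so B = (10, 19)
3. M_x = 5  [2·M = A+B = (0, 13)+(10, 19)]
4. M_y = 16  [2·M = A+B = (0, 13)+(10, 19)]
   so M = (5, 16)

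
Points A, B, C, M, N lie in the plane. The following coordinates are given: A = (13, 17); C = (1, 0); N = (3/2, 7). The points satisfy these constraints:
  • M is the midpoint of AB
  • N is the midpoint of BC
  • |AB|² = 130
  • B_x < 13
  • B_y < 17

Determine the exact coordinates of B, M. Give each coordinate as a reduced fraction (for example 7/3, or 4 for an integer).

B = (2, 14)
M = (15/2, 31/2)

1. B_x = 2  [B = 2·N−C = 2·(3/2, 7)−(1, 0)]
2. B_y = 14  [B = 2·N−C = 2·(3/2, 7)−(1, 0)]
   so B = (2, 14)
3. M_x = 15/2  [2·M = A+B = (13, 17)+(2, 14)]
4. M_y = 31/2  [2·M = A+B = (13, 17)+(2, 14)]
   so M = (15/2, 31/2)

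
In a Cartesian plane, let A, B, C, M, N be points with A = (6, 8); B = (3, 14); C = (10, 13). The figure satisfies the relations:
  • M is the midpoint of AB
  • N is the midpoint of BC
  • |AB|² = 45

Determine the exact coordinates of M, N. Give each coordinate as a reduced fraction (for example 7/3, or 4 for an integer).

1. M_x = 9/2  [2·M = A+B = (6, 8)+(3, 14)]
2. M_y = 11  [2·M = A+B = (6, 8)+(3, 14)]
   so M = (9/2, 11)
3. N_x = 13/2  [2·N = B+C = (3, 14)+(10, 13)]
4. N_y = 27/2  [2·N = B+C = (3, 14)+(10, 13)]
   so N = (13/2, 27/2)

M = (9/2, 11)
N = (13/2, 27/2)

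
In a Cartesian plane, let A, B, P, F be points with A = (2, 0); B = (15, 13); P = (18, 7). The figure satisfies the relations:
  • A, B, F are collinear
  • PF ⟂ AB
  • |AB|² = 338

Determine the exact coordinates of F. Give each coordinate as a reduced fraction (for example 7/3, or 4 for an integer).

F = (27/2, 23/2)

1. F_x = 27/2  [[A, B, F are collinear ⇒ -13x+13y+26=0] ∩ [PF ⟂ AB ⇒ 13x+13y-325=0]]
2. F_y = 23/2  [[A, B, F are collinear ⇒ -13x+13y+26=0] ∩ [PF ⟂ AB ⇒ 13x+13y-325=0]]
   so F = (27/2, 23/2)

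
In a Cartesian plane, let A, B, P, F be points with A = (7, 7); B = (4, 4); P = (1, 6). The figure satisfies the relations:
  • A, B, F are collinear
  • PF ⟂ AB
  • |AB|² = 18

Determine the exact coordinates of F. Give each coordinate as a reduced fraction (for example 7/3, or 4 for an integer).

1. F_x = 7/2  [[A, B, F are collinear ⇒ 3x-3y=0] ∩ [PF ⟂ AB ⇒ -3x-3y+21=0]]
2. F_y = 7/2  [[A, B, F are collinear ⇒ 3x-3y=0] ∩ [PF ⟂ AB ⇒ -3x-3y+21=0]]
   so F = (7/2, 7/2)

F = (7/2, 7/2)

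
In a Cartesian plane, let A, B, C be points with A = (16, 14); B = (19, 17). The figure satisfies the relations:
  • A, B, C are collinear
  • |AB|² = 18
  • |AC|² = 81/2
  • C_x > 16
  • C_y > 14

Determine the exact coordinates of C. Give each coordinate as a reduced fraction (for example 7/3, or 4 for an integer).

1. C_x = 41/2  [[A, B, C are collinear ⇒ -3x+3y+6=0] ∩ [|C−(16, 14)|²=81/2]]
2. C_y = 37/2  [[A, B, C are collinear ⇒ -3x+3y+6=0] ∩ [|C−(16, 14)|²=81/2]]
   so C = (41/2, 37/2)

C = (41/2, 37/2)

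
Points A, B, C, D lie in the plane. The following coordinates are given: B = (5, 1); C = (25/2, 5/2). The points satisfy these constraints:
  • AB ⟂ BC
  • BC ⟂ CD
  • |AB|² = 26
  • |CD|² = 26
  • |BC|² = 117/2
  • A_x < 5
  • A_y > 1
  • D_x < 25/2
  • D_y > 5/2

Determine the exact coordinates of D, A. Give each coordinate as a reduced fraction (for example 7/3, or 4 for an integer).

1. D_x = 23/2  [[BC ⟂ CD ⇒ 15/2x+3/2y-195/2=0] ∩ [|D−(25/2, 5/2)|²=26]]
2. D_y = 15/2  [[BC ⟂ CD ⇒ 15/2x+3/2y-195/2=0] ∩ [|D−(25/2, 5/2)|²=26]]
   so D = (23/2, 15/2)
3. A_x = 4  [[AB ⟂ BC ⇒ -15/2x-3/2y+39=0] ∩ [|A−(5, 1)|²=26]]
4. A_y = 6  [[AB ⟂ BC ⇒ -15/2x-3/2y+39=0] ∩ [|A−(5, 1)|²=26]]
   so A = (4, 6)

D = (23/2, 15/2)
A = (4, 6)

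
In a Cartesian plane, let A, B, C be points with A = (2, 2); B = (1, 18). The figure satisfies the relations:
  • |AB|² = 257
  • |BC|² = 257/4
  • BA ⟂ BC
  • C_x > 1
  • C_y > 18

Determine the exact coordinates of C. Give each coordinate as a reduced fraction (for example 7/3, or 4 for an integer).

1. C_x = 9  [[BA ⟂ BC ⇒ 1x-16y+287=0] ∩ [|C−(1, 18)|²=257/4]]
2. C_y = 37/2  [[BA ⟂ BC ⇒ 1x-16y+287=0] ∩ [|C−(1, 18)|²=257/4]]
   so C = (9, 37/2)

C = (9, 37/2)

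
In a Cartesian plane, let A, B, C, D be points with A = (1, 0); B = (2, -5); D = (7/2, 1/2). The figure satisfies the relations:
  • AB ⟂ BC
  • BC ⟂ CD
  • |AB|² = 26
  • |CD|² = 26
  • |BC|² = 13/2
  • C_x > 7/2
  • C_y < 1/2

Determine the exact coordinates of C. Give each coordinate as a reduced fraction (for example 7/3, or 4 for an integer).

C = (9/2, -9/2)

1. C_x = 9/2  [[AB ⟂ BC ⇒ 1x-5y-27=0] ∩ [|C−(7/2, 1/2)|²=26]]
2. C_y = -9/2  [[AB ⟂ BC ⇒ 1x-5y-27=0] ∩ [|C−(7/2, 1/2)|²=26]]
   so C = (9/2, -9/2)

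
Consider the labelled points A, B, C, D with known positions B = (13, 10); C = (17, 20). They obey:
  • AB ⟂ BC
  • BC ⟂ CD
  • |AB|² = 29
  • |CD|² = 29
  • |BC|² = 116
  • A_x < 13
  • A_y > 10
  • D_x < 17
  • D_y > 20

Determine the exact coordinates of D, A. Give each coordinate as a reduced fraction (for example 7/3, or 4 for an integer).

D = (12, 22)
A = (8, 12)

1. D_x = 12  [[BC ⟂ CD ⇒ 4x+10y-268=0] ∩ [|D−(17, 20)|²=29]]
2. D_y = 22  [[BC ⟂ CD ⇒ 4x+10y-268=0] ∩ [|D−(17, 20)|²=29]]
   so D = (12, 22)
3. A_x = 8  [[AB ⟂ BC ⇒ -4x-10y+152=0] ∩ [|A−(13, 10)|²=29]]
4. A_y = 12  [[AB ⟂ BC ⇒ -4x-10y+152=0] ∩ [|A−(13, 10)|²=29]]
   so A = (8, 12)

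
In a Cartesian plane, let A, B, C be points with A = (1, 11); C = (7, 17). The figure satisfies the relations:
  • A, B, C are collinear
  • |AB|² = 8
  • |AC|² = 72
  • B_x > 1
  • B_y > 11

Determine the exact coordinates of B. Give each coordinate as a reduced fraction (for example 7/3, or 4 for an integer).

B = (3, 13)

1. B_x = 3  [[A, B, C are collinear ⇒ 6x-6y+60=0] ∩ [|B−(1, 11)|²=8]]
2. B_y = 13  [[A, B, C are collinear ⇒ 6x-6y+60=0] ∩ [|B−(1, 11)|²=8]]
   so B = (3, 13)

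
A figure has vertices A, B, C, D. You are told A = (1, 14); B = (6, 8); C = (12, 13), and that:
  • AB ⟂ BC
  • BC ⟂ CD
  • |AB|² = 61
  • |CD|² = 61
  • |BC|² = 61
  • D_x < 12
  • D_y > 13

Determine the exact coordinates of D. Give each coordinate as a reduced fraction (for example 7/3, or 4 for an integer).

1. D_x = 7  [[BC ⟂ CD ⇒ 6x+5y-137=0] ∩ [|D−(12, 13)|²=61]]
2. D_y = 19  [[BC ⟂ CD ⇒ 6x+5y-137=0] ∩ [|D−(12, 13)|²=61]]
   so D = (7, 19)

D = (7, 19)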